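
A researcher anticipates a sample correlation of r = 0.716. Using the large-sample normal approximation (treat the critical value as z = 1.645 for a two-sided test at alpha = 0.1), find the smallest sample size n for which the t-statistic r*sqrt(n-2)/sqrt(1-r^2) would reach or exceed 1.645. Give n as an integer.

r√(n−2)/√(1−r²) ≥ 1.645  ⇔  n−2 ≥ (1.645)²·(1−r²)/r²
(1−r²)/r² = (1−0.512656)/0.512656 = 0.9506
n ≥ 2 + 2.706025·0.9506 = 2 + 2.5723 = 4.5723
⌈4.5723⌉ = 5

5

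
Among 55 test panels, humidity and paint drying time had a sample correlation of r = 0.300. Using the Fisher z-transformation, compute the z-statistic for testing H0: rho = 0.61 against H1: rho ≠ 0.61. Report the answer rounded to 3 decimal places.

Fisher z: atanh(0.300) = 0.309520, atanh(0.61) = 0.708921
z = (z_r − z_0)·√(n−3) = (0.309520 − 0.708921)·√52 = -0.399401 · 7.211103 = -2.880

-2.880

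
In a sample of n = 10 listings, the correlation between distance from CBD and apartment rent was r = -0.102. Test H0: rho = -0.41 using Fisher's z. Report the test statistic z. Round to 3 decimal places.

Fisher z: atanh(-0.102) = -0.102356, atanh(-0.41) = -0.435611
z = (z_r − z_0)·√(n−3) = (-0.102356 − (-0.435611))·√7 = 0.333255 · 2.645751 = 0.882

0.882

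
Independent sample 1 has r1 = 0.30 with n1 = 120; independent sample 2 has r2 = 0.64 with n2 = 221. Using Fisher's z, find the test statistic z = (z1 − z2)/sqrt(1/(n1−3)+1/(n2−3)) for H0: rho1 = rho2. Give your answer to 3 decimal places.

-3.915

z1 = atanh(0.30) = 0.309520,  z2 = atanh(0.64) = 0.758174
SE = √(1/(n1−3) + 1/(n2−3)) = √(1/117 + 1/218) = √(0.0085470 + 0.0045872) = √0.0131342 = 0.114605
z = (z1 − z2)/SE = (0.309520 − 0.758174) / 0.114605 = -0.448654 / 0.114605 = -3.915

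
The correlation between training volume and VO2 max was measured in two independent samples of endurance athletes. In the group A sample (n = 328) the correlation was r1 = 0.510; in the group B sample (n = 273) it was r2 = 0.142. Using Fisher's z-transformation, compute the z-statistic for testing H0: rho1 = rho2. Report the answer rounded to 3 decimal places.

5.098

z1 = atanh(0.510) = 0.562730,  z2 = atanh(0.142) = 0.142966
SE = √(1/(n1−3) + 1/(n2−3)) = √(1/325 + 1/270) = √(0.0030769 + 0.0037037) = √0.0067806 = 0.082344
z = (z1 − z2)/SE = (0.562730 − 0.142966) / 0.082344 = 0.419764 / 0.082344 = 5.098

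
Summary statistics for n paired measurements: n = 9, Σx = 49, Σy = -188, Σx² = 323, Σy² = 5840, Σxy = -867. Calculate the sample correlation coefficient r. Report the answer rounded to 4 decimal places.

0.4774

Numerator: nΣxy − (Σx)(Σy) = 9·(-867) − (49)(-188) = 1409
Denominator: √[(nΣx²−(Σx)²)(nΣy²−(Σy)²)]
  nΣx²−(Σx)² = 9·323 − 2401 = 506;  nΣy²−(Σy)² = 9·5840 − 35344 = 17216
  √(506·17216) = √8711296 = 2951.4905
r = 1409 / 2951.4905 = 0.4774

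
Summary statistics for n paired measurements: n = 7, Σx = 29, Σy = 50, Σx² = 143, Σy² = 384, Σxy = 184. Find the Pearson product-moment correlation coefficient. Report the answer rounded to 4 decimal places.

-0.9341

Numerator: nΣxy − (Σx)(Σy) = 7·184 − (29)(50) = -162
Denominator: √[(nΣx²−(Σx)²)(nΣy²−(Σy)²)]
  nΣx²−(Σx)² = 7·143 − 841 = 160;  nΣy²−(Σy)² = 7·384 − 2500 = 188
  √(160·188) = √30080 = 173.4359
r = -162 / 173.4359 = -0.9341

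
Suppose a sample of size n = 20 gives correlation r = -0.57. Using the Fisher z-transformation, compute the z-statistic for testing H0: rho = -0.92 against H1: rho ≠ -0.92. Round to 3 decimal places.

z_r = atanh(-0.57) = -0.647523,  z_0 = atanh(-0.92) = -1.589027
SE = 1/√(n−3) = 1/√17 = 0.242536
z = (z_r − z_0)/SE = (-0.647523 − (-1.589027)) / 0.242536 = 0.941504 / 0.242536 = 3.882

3.882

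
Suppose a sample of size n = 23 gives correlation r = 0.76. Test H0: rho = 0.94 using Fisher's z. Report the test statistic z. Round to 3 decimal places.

Fisher z: atanh(0.76) = 0.996215, atanh(0.94) = 1.738049
z = (z_r − z_0)·√(n−3) = (0.996215 − 1.738049)·√20 = -0.741834 · 4.472136 = -3.318

-3.318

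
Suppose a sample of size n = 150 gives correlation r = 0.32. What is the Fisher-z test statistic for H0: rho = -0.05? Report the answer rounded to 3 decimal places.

z_r = atanh(0.32) = 0.331647,  z_0 = atanh(-0.05) = -0.050042
SE = 1/√(n−3) = 1/√147 = 0.082479
z = (z_r − z_0)/SE = (0.331647 − (-0.050042)) / 0.082479 = 0.381689 / 0.082479 = 4.628

4.628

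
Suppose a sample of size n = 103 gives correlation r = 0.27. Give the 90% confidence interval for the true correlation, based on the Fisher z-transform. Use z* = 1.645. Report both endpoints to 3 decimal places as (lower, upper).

(0.112, 0.415)

Fisher z: z_r = atanh(r) = ½·ln((1+0.27)/(1−0.27)) = 0.276864
SE(z) = 1/√(n−3) = 1/√100 = 0.100000
90% ⇒ z* = 1.645; margin = 1.645·0.100000 = 0.164500
CI on z-scale: (0.112364, 0.441364)
Back-transform: tanh(0.112364) = 0.111893, tanh(0.441364) = 0.414774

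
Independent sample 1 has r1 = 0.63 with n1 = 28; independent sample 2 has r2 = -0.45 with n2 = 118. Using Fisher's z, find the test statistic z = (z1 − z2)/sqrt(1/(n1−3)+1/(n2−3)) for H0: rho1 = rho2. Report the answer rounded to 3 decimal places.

5.556

Fisher z-transforms: z1 = atanh(0.63) = 0.741416, z2 = atanh(-0.45) = -0.484700; difference d = 1.226116
Var(d) = 1/25 + 1/115 = 0.0400000 + 0.0086957 = 0.0486957
z = d/√Var(d) = 1.226116 / √0.0486957 = 1.226116 / 0.220671 = 5.556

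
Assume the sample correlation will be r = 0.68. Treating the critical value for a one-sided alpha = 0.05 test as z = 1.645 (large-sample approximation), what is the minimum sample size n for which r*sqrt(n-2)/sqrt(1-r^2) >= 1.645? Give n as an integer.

Need r·√(n−2)/√(1−r²) ≥ 1.645
√(n−2) ≥ 1.645·√(1−0.4624) / 0.68 = 1.645·0.733212 / 0.68 = 1.7737
n−2 ≥ 3.1460  ⇒  n ≥ 5.1460
Smallest integer n = 6

6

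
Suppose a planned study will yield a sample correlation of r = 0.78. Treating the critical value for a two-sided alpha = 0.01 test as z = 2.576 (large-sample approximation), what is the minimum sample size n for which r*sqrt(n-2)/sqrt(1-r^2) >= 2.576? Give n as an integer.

7

r√(n−2)/√(1−r²) ≥ 2.576  ⇔  n−2 ≥ (2.576)²·(1−r²)/r²
(1−r²)/r² = (1−0.6084)/0.6084 = 0.6437
n ≥ 2 + 6.635776·0.6437 = 2 + 4.2714 = 6.2714
⌈6.2714⌉ = 7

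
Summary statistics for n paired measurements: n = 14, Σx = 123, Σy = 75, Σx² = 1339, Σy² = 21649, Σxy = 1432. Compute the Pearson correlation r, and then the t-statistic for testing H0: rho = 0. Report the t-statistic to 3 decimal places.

S_xy = nΣxy − ΣxΣy = 14·1432 − 123·75 = 20048 − 9225 = 10823
S_xx = nΣx² − (Σx)² = 14·1339 − 123² = 18746 − 15129 = 3617
S_yy = nΣy² − (Σy)² = 14·21649 − 75² = 303086 − 5625 = 297461
r = S_xy / √(S_xx·S_yy) = 10823 / √(3617·297461) = 10823 / √1075916437 = 10823 / 32801.1652 = 0.3300
t = r·√(n−2)/√(1−r²) = 0.3300·√12 / √(1−0.108900) = 1.143154 / 0.943981 = 1.211

1.211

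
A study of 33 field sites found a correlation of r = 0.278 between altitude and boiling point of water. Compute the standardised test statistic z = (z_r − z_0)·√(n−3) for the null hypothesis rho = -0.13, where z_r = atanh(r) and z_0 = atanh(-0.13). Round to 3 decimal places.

z_r = atanh(0.278) = 0.285513,  z_0 = atanh(-0.13) = -0.130740
SE = 1/√(n−3) = 1/√30 = 0.182574
z = (z_r − z_0)/SE = (0.285513 − (-0.130740)) / 0.182574 = 0.416253 / 0.182574 = 2.280

2.280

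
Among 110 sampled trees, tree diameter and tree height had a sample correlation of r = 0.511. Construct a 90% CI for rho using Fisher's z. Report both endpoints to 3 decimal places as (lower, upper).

(0.384, 0.619)

z_r = atanh(0.511) = 0.564082;  SE = 1/√(n−3) = 1/√107 = 0.096674
z-limits: 0.564082 ± 1.645·0.096674 = 0.564082 ± 0.159029 = [0.405053, 0.723111]
ρ-limits: (tanh 0.405053, tanh 0.723111) = (0.384, 0.619)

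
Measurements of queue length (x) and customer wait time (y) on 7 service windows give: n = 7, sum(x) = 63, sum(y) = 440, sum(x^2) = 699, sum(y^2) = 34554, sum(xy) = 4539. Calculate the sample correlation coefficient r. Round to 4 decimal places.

0.6068

S_xy = nΣxy − ΣxΣy = 7·4539 − 63·440 = 31773 − 27720 = 4053
S_xx = nΣx² − (Σx)² = 7·699 − 63² = 4893 − 3969 = 924
S_yy = nΣy² − (Σy)² = 7·34554 − 440² = 241878 − 193600 = 48278
r = S_xy / √(S_xx·S_yy) = 4053 / √(924·48278) = 4053 / √44608872 = 4053 / 6678.9873 = 0.6068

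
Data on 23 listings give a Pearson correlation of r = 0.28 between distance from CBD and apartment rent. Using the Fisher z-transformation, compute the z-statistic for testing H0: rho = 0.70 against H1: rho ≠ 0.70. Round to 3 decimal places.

-2.592

Fisher z: atanh(0.28) = 0.287682, atanh(0.70) = 0.867301
z = (z_r − z_0)·√(n−3) = (0.287682 − 0.867301)·√20 = -0.579619 · 4.472136 = -2.592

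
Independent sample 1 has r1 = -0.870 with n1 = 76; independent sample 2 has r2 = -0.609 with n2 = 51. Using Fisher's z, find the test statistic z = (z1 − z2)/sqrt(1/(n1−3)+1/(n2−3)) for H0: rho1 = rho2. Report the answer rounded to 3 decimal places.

-3.367

z1 = atanh(-0.870) = -1.333080,  z2 = atanh(-0.609) = -0.707330
SE = √(1/(n1−3) + 1/(n2−3)) = √(1/73 + 1/48) = √(0.0136986 + 0.0208333) = √0.0345319 = 0.185828
z = (z1 − z2)/SE = (-1.333080 − (-0.707330)) / 0.185828 = -0.625750 / 0.185828 = -3.367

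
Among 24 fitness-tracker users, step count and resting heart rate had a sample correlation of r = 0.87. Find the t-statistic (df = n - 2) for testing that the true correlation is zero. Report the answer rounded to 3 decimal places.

1 − r² = 1 − 0.7569 = 0.2431;  √(1−r²) = 0.493052
√(n−2) = √22 = 4.690416
t = r·√(n−2)/√(1−r²) = 0.87 · 4.690416 / 0.493052 = 8.276

8.276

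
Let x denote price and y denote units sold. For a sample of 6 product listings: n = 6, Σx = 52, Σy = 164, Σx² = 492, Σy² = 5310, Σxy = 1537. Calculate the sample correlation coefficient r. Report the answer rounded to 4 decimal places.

Numerator: nΣxy − (Σx)(Σy) = 6·1537 − (52)(164) = 694
Denominator: √[(nΣx²−(Σx)²)(nΣy²−(Σy)²)]
  nΣx²−(Σx)² = 6·492 − 2704 = 248;  nΣy²−(Σy)² = 6·5310 − 26896 = 4964
  √(248·4964) = √1231072 = 1109.5368
r = 694 / 1109.5368 = 0.6255

0.6255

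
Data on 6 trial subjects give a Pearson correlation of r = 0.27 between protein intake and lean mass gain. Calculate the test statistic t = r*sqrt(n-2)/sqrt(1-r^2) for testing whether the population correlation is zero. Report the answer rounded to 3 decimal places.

1 − r² = 1 − 0.0729 = 0.9271;  √(1−r²) = 0.962860
√(n−2) = √4 = 2.000000
t = r·√(n−2)/√(1−r²) = 0.27 · 2.000000 / 0.962860 = 0.561

0.561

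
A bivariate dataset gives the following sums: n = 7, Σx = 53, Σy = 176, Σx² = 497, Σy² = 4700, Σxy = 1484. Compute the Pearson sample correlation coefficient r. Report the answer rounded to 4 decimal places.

0.9336

Numerator: nΣxy − (Σx)(Σy) = 7·1484 − (53)(176) = 1060
Denominator: √[(nΣx²−(Σx)²)(nΣy²−(Σy)²)]
  nΣx²−(Σx)² = 7·497 − 2809 = 670;  nΣy²−(Σy)² = 7·4700 − 30976 = 1924
  √(670·1924) = √1289080 = 1135.3766
r = 1060 / 1135.3766 = 0.9336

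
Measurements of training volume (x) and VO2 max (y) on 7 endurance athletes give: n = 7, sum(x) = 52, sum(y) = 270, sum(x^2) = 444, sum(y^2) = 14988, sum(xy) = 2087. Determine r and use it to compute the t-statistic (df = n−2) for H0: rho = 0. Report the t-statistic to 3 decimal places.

Numerator: nΣxy − (Σx)(Σy) = 7·2087 − (52)(270) = 569
Denominator: √[(nΣx²−(Σx)²)(nΣy²−(Σy)²)]
  nΣx²−(Σx)² = 7·444 − 2704 = 404;  nΣy²−(Σy)² = 7·14988 − 72900 = 32016
  √(404·32016) = √12934464 = 3596.4516
r = 569 / 3596.4516 = 0.1582
t = r·√(n−2)/√(1−r²) = 0.1582·√5 / √(1−0.025027) = 0.353746 / 0.987407 = 0.358

0.358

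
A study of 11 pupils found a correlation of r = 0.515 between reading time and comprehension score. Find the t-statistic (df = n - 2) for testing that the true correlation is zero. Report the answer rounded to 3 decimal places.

1.802

1 − r² = 1 − 0.265225 = 0.734775;  √(1−r²) = 0.857190
√(n−2) = √9 = 3.000000
t = r·√(n−2)/√(1−r²) = 0.515 · 3.000000 / 0.857190 = 1.802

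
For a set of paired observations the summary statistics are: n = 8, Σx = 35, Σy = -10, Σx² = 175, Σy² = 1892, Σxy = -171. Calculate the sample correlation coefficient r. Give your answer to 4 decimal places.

-0.6276

Numerator: nΣxy − (Σx)(Σy) = 8·(-171) − (35)(-10) = -1018
Denominator: √[(nΣx²−(Σx)²)(nΣy²−(Σy)²)]
  nΣx²−(Σx)² = 8·175 − 1225 = 175;  nΣy²−(Σy)² = 8·1892 − 100 = 15036
  √(175·15036) = √2631300 = 1622.1282
r = -1018 / 1622.1282 = -0.6276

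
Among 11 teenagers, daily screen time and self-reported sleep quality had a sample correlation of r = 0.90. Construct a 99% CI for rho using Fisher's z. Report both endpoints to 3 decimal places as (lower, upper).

Fisher z: z_r = atanh(r) = ½·ln((1+0.90)/(1−0.90)) = 1.472219
SE(z) = 1/√(n−3) = 1/√8 = 0.353553
99% ⇒ z* = 2.576; margin = 2.576·0.353553 = 0.910753
CI on z-scale: (0.561466, 2.382972)
Back-transform: tanh(0.561466) = 0.509064, tanh(2.382972) = 0.983114

(0.509, 0.983)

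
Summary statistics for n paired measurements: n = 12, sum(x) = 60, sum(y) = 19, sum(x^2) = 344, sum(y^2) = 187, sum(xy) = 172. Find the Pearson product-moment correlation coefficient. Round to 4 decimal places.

Numerator: nΣxy − (Σx)(Σy) = 12·172 − (60)(19) = 924
Denominator: √[(nΣx²−(Σx)²)(nΣy²−(Σy)²)]
  nΣx²−(Σx)² = 12·344 − 3600 = 528;  nΣy²−(Σy)² = 12·187 − 361 = 1883
  √(528·1883) = √994224 = 997.1078
r = 924 / 997.1078 = 0.9267

0.9267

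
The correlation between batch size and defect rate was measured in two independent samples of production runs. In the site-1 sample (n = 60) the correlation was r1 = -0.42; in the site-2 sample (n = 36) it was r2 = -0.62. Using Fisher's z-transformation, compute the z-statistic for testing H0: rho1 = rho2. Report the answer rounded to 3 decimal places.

z1 = atanh(-0.42) = -0.447692,  z2 = atanh(-0.62) = -0.725005
SE = √(1/(n1−3) + 1/(n2−3)) = √(1/57 + 1/33) = √(0.0175439 + 0.0303030) = √0.0478469 = 0.218739
z = (z1 − z2)/SE = (-0.447692 − (-0.725005)) / 0.218739 = 0.277313 / 0.218739 = 1.268

1.268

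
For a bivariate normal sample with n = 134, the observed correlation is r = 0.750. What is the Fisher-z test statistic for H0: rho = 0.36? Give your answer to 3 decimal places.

6.822

Fisher z: atanh(0.750) = 0.972955, atanh(0.36) = 0.376886
z = (z_r − z_0)·√(n−3) = (0.972955 − 0.376886)·√131 = 0.596069 · 11.445523 = 6.822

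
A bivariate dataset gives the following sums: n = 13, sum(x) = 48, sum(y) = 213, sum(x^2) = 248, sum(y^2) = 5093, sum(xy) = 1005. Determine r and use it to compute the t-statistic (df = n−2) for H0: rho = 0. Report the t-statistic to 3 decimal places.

2.828

Numerator: nΣxy − (Σx)(Σy) = 13·1005 − (48)(213) = 2841
Denominator: √[(nΣx²−(Σx)²)(nΣy²−(Σy)²)]
  nΣx²−(Σx)² = 13·248 − 2304 = 920;  nΣy²−(Σy)² = 13·5093 − 45369 = 20840
  √(920·20840) = √19172800 = 4378.6756
r = 2841 / 4378.6756 = 0.6488
t = r·√(n−2)/√(1−r²) = 0.6488·√11 / √(1−0.420941) = 2.151826 / 0.760959 = 2.828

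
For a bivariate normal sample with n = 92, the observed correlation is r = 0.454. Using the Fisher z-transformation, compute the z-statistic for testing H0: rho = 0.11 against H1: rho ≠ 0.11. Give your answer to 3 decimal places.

z_r = atanh(0.454) = 0.489727,  z_0 = atanh(0.11) = 0.110447
SE = 1/√(n−3) = 1/√89 = 0.106000
z = (z_r − z_0)/SE = (0.489727 − 0.110447) / 0.106000 = 0.379280 / 0.106000 = 3.578

3.578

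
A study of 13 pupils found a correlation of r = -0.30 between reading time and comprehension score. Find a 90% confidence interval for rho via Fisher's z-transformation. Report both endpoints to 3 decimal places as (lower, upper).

(-0.680, 0.208)

Fisher z: z_r = atanh(r) = ½·ln((1+(-0.30))/(1−(-0.30))) = -0.309520
SE(z) = 1/√(n−3) = 1/√10 = 0.316228
90% ⇒ z* = 1.645; margin = 1.645·0.316228 = 0.520195
CI on z-scale: (-0.829715, 0.210675)
Back-transform: tanh(-0.829715) = -0.680323, tanh(0.210675) = 0.207612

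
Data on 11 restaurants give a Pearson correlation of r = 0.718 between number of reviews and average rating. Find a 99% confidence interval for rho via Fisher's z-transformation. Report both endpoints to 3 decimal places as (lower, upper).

(-0.007, 0.948)

z_r = atanh(0.718) = 0.903505;  SE = 1/√(n−3) = 1/√8 = 0.353553
z-limits: 0.903505 ± 2.576·0.353553 = 0.903505 ± 0.910753 = [-0.007248, 1.814258]
ρ-limits: (tanh -0.007248, tanh 1.814258) = (-0.007, 0.948)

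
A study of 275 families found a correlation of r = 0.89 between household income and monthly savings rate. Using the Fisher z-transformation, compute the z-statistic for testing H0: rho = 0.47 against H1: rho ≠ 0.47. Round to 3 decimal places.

15.039

z_r = atanh(0.89) = 1.421926,  z_0 = atanh(0.47) = 0.510070
SE = 1/√(n−3) = 1/√272 = 0.060634
z = (z_r − z_0)/SE = (1.421926 − 0.510070) / 0.060634 = 0.911856 / 0.060634 = 15.039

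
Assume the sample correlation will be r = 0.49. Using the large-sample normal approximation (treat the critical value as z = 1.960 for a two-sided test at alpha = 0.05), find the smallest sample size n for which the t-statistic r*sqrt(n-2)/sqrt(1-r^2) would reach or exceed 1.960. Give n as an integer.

15

r√(n−2)/√(1−r²) ≥ 1.960  ⇔  n−2 ≥ (1.960)²·(1−r²)/r²
(1−r²)/r² = (1−0.2401)/0.2401 = 3.1649
n ≥ 2 + 3.8416·3.1649 = 2 + 12.1583 = 14.1583
⌈14.1583⌉ = 15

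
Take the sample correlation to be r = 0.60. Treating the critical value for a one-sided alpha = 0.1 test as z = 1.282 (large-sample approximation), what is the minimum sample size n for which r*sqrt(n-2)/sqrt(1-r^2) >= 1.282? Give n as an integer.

r√(n−2)/√(1−r²) ≥ 1.282  ⇔  n−2 ≥ (1.282)²·(1−r²)/r²
(1−r²)/r² = (1−0.3600)/0.3600 = 1.7778
n ≥ 2 + 1.643524·1.7778 = 2 + 2.9219 = 4.9219
⌈4.9219⌉ = 5

5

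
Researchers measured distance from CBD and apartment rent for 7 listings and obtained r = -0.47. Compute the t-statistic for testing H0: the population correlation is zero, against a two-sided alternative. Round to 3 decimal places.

1 − r² = 1 − 0.2209 = 0.7791;  √(1−r²) = 0.882666
√(n−2) = √5 = 2.236068
t = r·√(n−2)/√(1−r²) = -0.47 · 2.236068 / 0.882666 = -1.191

-1.191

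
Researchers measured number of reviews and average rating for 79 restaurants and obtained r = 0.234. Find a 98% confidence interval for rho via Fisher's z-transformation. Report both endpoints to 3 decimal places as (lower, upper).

z_r = atanh(0.234) = 0.238417;  SE = 1/√(n−3) = 1/√76 = 0.114708
z-limits: 0.238417 ± 2.326·0.114708 = 0.238417 ± 0.266811 = [-0.028394, 0.505228]
ρ-limits: (tanh -0.028394, tanh 0.505228) = (-0.028, 0.466)

(-0.028, 0.466)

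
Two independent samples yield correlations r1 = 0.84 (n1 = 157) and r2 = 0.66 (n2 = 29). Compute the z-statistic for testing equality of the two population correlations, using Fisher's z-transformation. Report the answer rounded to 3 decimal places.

Fisher z-transforms: z1 = atanh(0.84) = 1.221174, z2 = atanh(0.66) = 0.792814; difference d = 0.428360
Var(d) = 1/154 + 1/26 = 0.0064935 + 0.0384615 = 0.0449550
z = d/√Var(d) = 0.428360 / √0.0449550 = 0.428360 / 0.212026 = 2.020

2.020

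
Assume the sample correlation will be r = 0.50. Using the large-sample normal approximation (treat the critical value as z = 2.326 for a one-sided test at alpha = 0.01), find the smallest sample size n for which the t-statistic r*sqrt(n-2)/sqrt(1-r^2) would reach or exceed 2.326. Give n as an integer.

19

Need r·√(n−2)/√(1−r²) ≥ 2.326
√(n−2) ≥ 2.326·√(1−0.2500) / 0.50 = 2.326·0.866025 / 0.50 = 4.0287
n−2 ≥ 16.2304  ⇒  n ≥ 18.2304
Smallest integer n = 19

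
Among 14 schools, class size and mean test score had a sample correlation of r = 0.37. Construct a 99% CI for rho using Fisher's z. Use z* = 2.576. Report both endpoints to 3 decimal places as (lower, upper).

z_r = atanh(0.37) = 0.388423;  SE = 1/√(n−3) = 1/√11 = 0.301511
z-limits: 0.388423 ± 2.576·0.301511 = 0.388423 ± 0.776692 = [-0.388269, 1.165115]
ρ-limits: (tanh -0.388269, tanh 1.165115) = (-0.370, 0.823)

(-0.370, 0.823)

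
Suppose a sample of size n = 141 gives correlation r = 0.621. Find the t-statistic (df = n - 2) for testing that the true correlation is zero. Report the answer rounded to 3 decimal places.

1 − r² = 1 − 0.385641 = 0.614359;  √(1−r²) = 0.783811
√(n−2) = √139 = 11.789826
t = r·√(n−2)/√(1−r²) = 0.621 · 11.789826 / 0.783811 = 9.341

9.341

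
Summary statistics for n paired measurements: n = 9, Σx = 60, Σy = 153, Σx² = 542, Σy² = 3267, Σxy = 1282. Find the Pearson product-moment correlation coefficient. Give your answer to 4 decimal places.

Numerator: nΣxy − (Σx)(Σy) = 9·1282 − (60)(153) = 2358
Denominator: √[(nΣx²−(Σx)²)(nΣy²−(Σy)²)]
  nΣx²−(Σx)² = 9·542 − 3600 = 1278;  nΣy²−(Σy)² = 9·3267 − 23409 = 5994
  √(1278·5994) = √7660332 = 2767.7305
r = 2358 / 2767.7305 = 0.8520

0.8520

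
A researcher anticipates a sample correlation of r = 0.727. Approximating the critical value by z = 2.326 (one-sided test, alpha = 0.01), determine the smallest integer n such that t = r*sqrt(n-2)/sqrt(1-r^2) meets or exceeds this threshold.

r√(n−2)/√(1−r²) ≥ 2.326  ⇔  n−2 ≥ (2.326)²·(1−r²)/r²
(1−r²)/r² = (1−0.528529)/0.528529 = 0.8920
n ≥ 2 + 5.410276·0.8920 = 2 + 4.8260 = 6.8260
⌈6.8260⌉ = 7

7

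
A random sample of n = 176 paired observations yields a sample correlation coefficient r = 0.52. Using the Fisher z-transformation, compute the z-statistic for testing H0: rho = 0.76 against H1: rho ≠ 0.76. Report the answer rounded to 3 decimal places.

-5.523

Fisher z: atanh(0.52) = 0.576340, atanh(0.76) = 0.996215
z = (z_r − z_0)·√(n−3) = (0.576340 − 0.996215)·√173 = -0.419875 · 13.152946 = -5.523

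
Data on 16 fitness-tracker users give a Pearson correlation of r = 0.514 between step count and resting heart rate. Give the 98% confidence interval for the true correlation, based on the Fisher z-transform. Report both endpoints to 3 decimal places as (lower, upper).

Fisher z: z_r = atanh(r) = ½·ln((1+0.514)/(1−0.514)) = 0.568151
SE(z) = 1/√(n−3) = 1/√13 = 0.277350
98% ⇒ z* = 2.326; margin = 2.326·0.277350 = 0.645116
CI on z-scale: (-0.076965, 1.213267)
Back-transform: tanh(-0.076965) = -0.076813, tanh(1.213267) = 0.837657

(-0.077, 0.838)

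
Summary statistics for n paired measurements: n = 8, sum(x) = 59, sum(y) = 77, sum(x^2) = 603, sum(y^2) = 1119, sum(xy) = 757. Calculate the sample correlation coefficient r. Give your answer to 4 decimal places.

Numerator: nΣxy − (Σx)(Σy) = 8·757 − (59)(77) = 1513
Denominator: √[(nΣx²−(Σx)²)(nΣy²−(Σy)²)]
  nΣx²−(Σx)² = 8·603 − 3481 = 1343;  nΣy²−(Σy)² = 8·1119 − 5929 = 3023
  √(1343·3023) = √4059889 = 2014.9166
r = 1513 / 2014.9166 = 0.7509

0.7509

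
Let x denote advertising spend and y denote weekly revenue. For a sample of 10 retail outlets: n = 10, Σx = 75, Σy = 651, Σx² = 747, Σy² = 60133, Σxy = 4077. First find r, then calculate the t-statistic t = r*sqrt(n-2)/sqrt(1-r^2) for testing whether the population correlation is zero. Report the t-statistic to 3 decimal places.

-1.406

Numerator: nΣxy − (Σx)(Σy) = 10·4077 − (75)(651) = -8055
Denominator: √[(nΣx²−(Σx)²)(nΣy²−(Σy)²)]
  nΣx²−(Σx)² = 10·747 − 5625 = 1845;  nΣy²−(Σy)² = 10·60133 − 423801 = 177529
  √(1845·177529) = √327541005 = 18098.0940
r = -8055 / 18098.0940 = -0.4451
t = r·√(n−2)/√(1−r²) = -0.4451·√8 / √(1−0.198114) = -1.258933 / 0.895481 = -1.406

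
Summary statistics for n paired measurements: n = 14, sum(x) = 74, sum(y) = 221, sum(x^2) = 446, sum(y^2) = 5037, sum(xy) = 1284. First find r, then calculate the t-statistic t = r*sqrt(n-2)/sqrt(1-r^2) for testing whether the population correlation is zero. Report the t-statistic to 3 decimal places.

Numerator: nΣxy − (Σx)(Σy) = 14·1284 − (74)(221) = 1622
Denominator: √[(nΣx²−(Σx)²)(nΣy²−(Σy)²)]
  nΣx²−(Σx)² = 14·446 − 5476 = 768;  nΣy²−(Σy)² = 14·5037 − 48841 = 21677
  √(768·21677) = √16647936 = 4080.1882
r = 1622 / 4080.1882 = 0.3975
t = r·√(n−2)/√(1−r²) = 0.3975·√12 / √(1−0.158006) = 1.376980 / 0.917602 = 1.501

1.501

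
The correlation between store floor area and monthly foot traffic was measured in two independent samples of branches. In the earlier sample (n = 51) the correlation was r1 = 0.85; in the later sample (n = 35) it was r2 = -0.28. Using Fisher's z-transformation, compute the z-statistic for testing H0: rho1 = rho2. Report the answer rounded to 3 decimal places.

z1 = atanh(0.85) = 1.256153,  z2 = atanh(-0.28) = -0.287682
SE = √(1/(n1−3) + 1/(n2−3)) = √(1/48 + 1/32) = √(0.0208333 + 0.0312500) = √0.0520833 = 0.228218
z = (z1 − z2)/SE = (1.256153 − (-0.287682)) / 0.228218 = 1.543835 / 0.228218 = 6.765

6.765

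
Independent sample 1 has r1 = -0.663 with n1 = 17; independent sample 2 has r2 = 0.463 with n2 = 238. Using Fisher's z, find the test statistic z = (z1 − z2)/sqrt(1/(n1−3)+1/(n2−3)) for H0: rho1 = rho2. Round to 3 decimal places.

-4.723

Fisher z-transforms: z1 = atanh(-0.663) = -0.798148, z2 = atanh(0.463) = 0.501123; difference d = -1.299271
Var(d) = 1/14 + 1/235 = 0.0714286 + 0.0042553 = 0.0756839
z = d/√Var(d) = -1.299271 / √0.0756839 = -1.299271 / 0.275107 = -4.723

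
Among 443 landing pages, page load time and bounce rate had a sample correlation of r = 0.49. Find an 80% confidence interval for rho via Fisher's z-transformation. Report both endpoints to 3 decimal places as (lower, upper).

z_r = atanh(0.49) = 0.536060;  SE = 1/√(n−3) = 1/√440 = 0.047673
z-limits: 0.536060 ± 1.282·0.047673 = 0.536060 ± 0.061117 = [0.474943, 0.597177]
ρ-limits: (tanh 0.474943, tanh 0.597177) = (0.442, 0.535)

(0.442, 0.535)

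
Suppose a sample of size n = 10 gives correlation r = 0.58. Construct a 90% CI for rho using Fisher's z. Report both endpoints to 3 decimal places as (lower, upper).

Fisher z: z_r = atanh(r) = ½·ln((1+0.58)/(1−0.58)) = 0.662463
SE(z) = 1/√(n−3) = 1/√7 = 0.377964
90% ⇒ z* = 1.645; margin = 1.645·0.377964 = 0.621751
CI on z-scale: (0.040712, 1.284214)
Back-transform: tanh(0.040712) = 0.040690, tanh(1.284214) = 0.857604

(0.041, 0.858)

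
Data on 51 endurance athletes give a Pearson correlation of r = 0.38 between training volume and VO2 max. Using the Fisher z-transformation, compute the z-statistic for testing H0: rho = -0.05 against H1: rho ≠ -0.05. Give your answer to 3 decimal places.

3.118

z_r = atanh(0.38) = 0.400060,  z_0 = atanh(-0.05) = -0.050042
SE = 1/√(n−3) = 1/√48 = 0.144338
z = (z_r − z_0)/SE = (0.400060 − (-0.050042)) / 0.144338 = 0.450102 / 0.144338 = 3.118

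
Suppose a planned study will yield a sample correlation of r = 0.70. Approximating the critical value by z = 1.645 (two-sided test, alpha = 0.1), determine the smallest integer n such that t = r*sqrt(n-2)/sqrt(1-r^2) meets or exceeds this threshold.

Need r·√(n−2)/√(1−r²) ≥ 1.645
√(n−2) ≥ 1.645·√(1−0.4900) / 0.70 = 1.645·0.714143 / 0.70 = 1.6782
n−2 ≥ 2.8164  ⇒  n ≥ 4.8164
Smallest integer n = 5

5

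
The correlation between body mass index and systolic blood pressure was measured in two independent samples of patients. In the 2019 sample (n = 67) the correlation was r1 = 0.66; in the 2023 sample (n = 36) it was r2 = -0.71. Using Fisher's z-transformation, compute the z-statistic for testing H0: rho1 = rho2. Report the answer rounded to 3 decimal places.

7.839

z1 = atanh(0.66) = 0.792814,  z2 = atanh(-0.71) = -0.887184
SE = √(1/(n1−3) + 1/(n2−3)) = √(1/64 + 1/33) = √(0.0156250 + 0.0303030) = √0.0459280 = 0.214308
z = (z1 − z2)/SE = (0.792814 − (-0.887184)) / 0.214308 = 1.679998 / 0.214308 = 7.839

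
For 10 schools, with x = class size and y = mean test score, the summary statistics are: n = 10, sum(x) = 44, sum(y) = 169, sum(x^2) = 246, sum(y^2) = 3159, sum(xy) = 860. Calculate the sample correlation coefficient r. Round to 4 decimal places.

0.9239

Numerator: nΣxy − (Σx)(Σy) = 10·860 − (44)(169) = 1164
Denominator: √[(nΣx²−(Σx)²)(nΣy²−(Σy)²)]
  nΣx²−(Σx)² = 10·246 − 1936 = 524;  nΣy²−(Σy)² = 10·3159 − 28561 = 3029
  √(524·3029) = √1587196 = 1259.8397
r = 1164 / 1259.8397 = 0.9239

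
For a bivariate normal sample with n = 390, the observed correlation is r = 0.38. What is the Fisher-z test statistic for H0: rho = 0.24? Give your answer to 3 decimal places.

3.055

Fisher z: atanh(0.38) = 0.400060, atanh(0.24) = 0.244774
z = (z_r − z_0)·√(n−3) = (0.400060 − 0.244774)·√387 = 0.155286 · 19.672316 = 3.055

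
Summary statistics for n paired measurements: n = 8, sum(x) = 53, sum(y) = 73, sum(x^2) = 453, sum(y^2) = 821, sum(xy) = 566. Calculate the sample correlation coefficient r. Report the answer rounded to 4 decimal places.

0.6558

S_xy = nΣxy − ΣxΣy = 8·566 − 53·73 = 4528 − 3869 = 659
S_xx = nΣx² − (Σx)² = 8·453 − 53² = 3624 − 2809 = 815
S_yy = nΣy² − (Σy)² = 8·821 − 73² = 6568 − 5329 = 1239
r = S_xy / √(S_xx·S_yy) = 659 / √(815·1239) = 659 / √1009785 = 659 / 1004.8806 = 0.6558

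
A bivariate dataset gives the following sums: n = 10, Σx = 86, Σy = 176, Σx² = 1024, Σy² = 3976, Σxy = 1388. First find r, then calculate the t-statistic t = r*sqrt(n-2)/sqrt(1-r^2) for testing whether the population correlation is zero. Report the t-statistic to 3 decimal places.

-0.734

S_xy = nΣxy − ΣxΣy = 10·1388 − 86·176 = 13880 − 15136 = -1256
S_xx = nΣx² − (Σx)² = 10·1024 − 86² = 10240 − 7396 = 2844
S_yy = nΣy² − (Σy)² = 10·3976 − 176² = 39760 − 30976 = 8784
r = S_xy / √(S_xx·S_yy) = -1256 / √(2844·8784) = -1256 / √24981696 = -1256 / 4998.1693 = -0.2513
t = r·√(n−2)/√(1−r²) = -0.2513·√8 / √(1−0.063152) = -0.710784 / 0.967909 = -0.734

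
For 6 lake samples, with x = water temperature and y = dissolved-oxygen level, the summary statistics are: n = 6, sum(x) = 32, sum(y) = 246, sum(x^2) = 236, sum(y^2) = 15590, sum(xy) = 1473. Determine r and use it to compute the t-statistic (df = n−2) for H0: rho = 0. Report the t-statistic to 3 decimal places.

0.557

S_xy = nΣxy − ΣxΣy = 6·1473 − 32·246 = 8838 − 7872 = 966
S_xx = nΣx² − (Σx)² = 6·236 − 32² = 1416 − 1024 = 392
S_yy = nΣy² − (Σy)² = 6·15590 − 246² = 93540 − 60516 = 33024
r = S_xy / √(S_xx·S_yy) = 966 / √(392·33024) = 966 / √12945408 = 966 / 3597.9728 = 0.2685
t = r·√(n−2)/√(1−r²) = 0.2685·√4 / √(1−0.072092) = 0.537000 / 0.963280 = 0.557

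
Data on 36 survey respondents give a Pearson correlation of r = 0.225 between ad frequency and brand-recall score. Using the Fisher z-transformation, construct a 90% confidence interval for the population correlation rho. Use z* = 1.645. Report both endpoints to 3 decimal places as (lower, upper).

Fisher z: z_r = atanh(r) = ½·ln((1+0.225)/(1−0.225)) = 0.228917
SE(z) = 1/√(n−3) = 1/√33 = 0.174078
90% ⇒ z* = 1.645; margin = 1.645·0.174078 = 0.286358
CI on z-scale: (-0.057441, 0.515275)
Back-transform: tanh(-0.057441) = -0.057378, tanh(0.515275) = 0.474045

(-0.057, 0.474)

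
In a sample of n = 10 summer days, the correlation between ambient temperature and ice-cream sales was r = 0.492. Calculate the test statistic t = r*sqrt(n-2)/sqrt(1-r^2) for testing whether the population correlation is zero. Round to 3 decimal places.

1.598

t = r·√(n−2) / √(1−r²) with r = 0.492, n = 10
  = 0.492·√8 / √(1 − 0.242064)
  = 0.492·2.828427 / 0.870595
  = 1.391586 / 0.870595 = 1.598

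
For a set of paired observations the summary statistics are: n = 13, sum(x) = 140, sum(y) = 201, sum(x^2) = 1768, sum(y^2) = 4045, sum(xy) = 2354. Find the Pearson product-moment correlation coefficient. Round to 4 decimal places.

0.3834

Numerator: nΣxy − (Σx)(Σy) = 13·2354 − (140)(201) = 2462
Denominator: √[(nΣx²−(Σx)²)(nΣy²−(Σy)²)]
  nΣx²−(Σx)² = 13·1768 − 19600 = 3384;  nΣy²−(Σy)² = 13·4045 − 40401 = 12184
  √(3384·12184) = √41230656 = 6421.1102
r = 2462 / 6421.1102 = 0.3834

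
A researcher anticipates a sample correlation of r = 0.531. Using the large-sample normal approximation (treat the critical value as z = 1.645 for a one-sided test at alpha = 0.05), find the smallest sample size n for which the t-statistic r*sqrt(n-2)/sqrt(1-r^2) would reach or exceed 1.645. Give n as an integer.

Need r·√(n−2)/√(1−r²) ≥ 1.645
√(n−2) ≥ 1.645·√(1−0.281961) / 0.531 = 1.645·0.847372 / 0.531 = 2.6251
n−2 ≥ 6.8912  ⇒  n ≥ 8.8912
Smallest integer n = 9

9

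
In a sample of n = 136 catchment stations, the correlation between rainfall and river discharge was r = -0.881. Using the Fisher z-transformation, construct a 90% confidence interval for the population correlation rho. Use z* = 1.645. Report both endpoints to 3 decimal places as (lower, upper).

(-0.909, -0.845)

Fisher z: z_r = atanh(r) = ½·ln((1+(-0.881))/(1−(-0.881))) = -1.380218
SE(z) = 1/√(n−3) = 1/√133 = 0.086711
90% ⇒ z* = 1.645; margin = 1.645·0.086711 = 0.142640
CI on z-scale: (-1.522858, -1.237578)
Back-transform: tanh(-1.522858) = -0.909194, tanh(-1.237578) = -0.844763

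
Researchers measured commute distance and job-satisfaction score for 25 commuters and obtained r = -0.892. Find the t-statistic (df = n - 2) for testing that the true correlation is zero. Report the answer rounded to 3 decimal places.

t = r·√(n−2) / √(1−r²) with r = -0.892, n = 25
  = -0.892·√23 / √(1 − 0.795664)
  = -0.892·4.795832 / 0.452035
  = -4.277882 / 0.452035 = -9.464

-9.464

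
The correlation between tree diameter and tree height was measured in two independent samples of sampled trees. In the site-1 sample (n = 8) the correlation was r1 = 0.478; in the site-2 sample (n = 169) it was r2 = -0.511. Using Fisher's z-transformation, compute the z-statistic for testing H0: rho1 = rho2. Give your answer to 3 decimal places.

2.389

z1 = atanh(0.478) = 0.520389,  z2 = atanh(-0.511) = -0.564082
SE = √(1/(n1−3) + 1/(n2−3)) = √(1/5 + 1/166) = √(0.2000000 + 0.0060241) = √0.2060241 = 0.453899
z = (z1 − z2)/SE = (0.520389 − (-0.564082)) / 0.453899 = 1.084471 / 0.453899 = 2.389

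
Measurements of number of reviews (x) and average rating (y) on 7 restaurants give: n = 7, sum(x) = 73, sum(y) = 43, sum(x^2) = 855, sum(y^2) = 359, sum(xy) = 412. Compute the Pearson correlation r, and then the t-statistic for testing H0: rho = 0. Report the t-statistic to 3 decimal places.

-0.937

Numerator: nΣxy − (Σx)(Σy) = 7·412 − (73)(43) = -255
Denominator: √[(nΣx²−(Σx)²)(nΣy²−(Σy)²)]
  nΣx²−(Σx)² = 7·855 − 5329 = 656;  nΣy²−(Σy)² = 7·359 − 1849 = 664
  √(656·664) = √435584 = 659.9879
r = -255 / 659.9879 = -0.3864
t = r·√(n−2)/√(1−r²) = -0.3864·√5 / √(1−0.149305) = -0.864017 / 0.922331 = -0.937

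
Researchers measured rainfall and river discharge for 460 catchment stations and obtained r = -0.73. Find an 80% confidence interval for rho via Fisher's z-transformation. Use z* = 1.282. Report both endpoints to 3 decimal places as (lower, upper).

(-0.757, -0.701)

z_r = atanh(-0.73) = -0.928727;  SE = 1/√(n−3) = 1/√457 = 0.046778
z-limits: -0.928727 ± 1.282·0.046778 = -0.928727 ± 0.059969 = [-0.988696, -0.868758]
ρ-limits: (tanh -0.988696, tanh -0.868758) = (-0.757, -0.701)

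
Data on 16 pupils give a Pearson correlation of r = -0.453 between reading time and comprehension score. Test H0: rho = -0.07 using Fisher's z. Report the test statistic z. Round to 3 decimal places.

-1.508

z_r = atanh(-0.453) = -0.488468,  z_0 = atanh(-0.07) = -0.070115
SE = 1/√(n−3) = 1/√13 = 0.277350
z = (z_r − z_0)/SE = (-0.488468 − (-0.070115)) / 0.277350 = -0.418353 / 0.277350 = -1.508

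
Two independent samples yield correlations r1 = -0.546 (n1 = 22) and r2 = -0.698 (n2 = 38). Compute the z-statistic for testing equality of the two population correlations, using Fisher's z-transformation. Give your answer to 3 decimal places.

0.880

Fisher z-transforms: z1 = atanh(-0.546) = -0.612665, z2 = atanh(-0.698) = -0.863390; difference d = 0.250725
Var(d) = 1/19 + 1/35 = 0.0526316 + 0.0285714 = 0.0812030
z = d/√Var(d) = 0.250725 / √0.0812030 = 0.250725 / 0.284961 = 0.880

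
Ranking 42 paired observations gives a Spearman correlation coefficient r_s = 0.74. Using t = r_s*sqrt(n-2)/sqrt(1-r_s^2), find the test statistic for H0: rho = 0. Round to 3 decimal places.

t = r_s·√(n−2) / √(1−r_s²) with r_s = 0.74, n = 42
  = 0.74·√40 / √(1 − 0.5476)
  = 0.74·6.324555 / 0.672607
  = 4.680171 / 0.672607 = 6.958

6.958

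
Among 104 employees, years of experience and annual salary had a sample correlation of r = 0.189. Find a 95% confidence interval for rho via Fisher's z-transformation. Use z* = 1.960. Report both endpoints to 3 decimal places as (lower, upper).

(-0.004, 0.368)

z_r = atanh(0.189) = 0.191300;  SE = 1/√(n−3) = 1/√101 = 0.099504
z-limits: 0.191300 ± 1.960·0.099504 = 0.191300 ± 0.195028 = [-0.003728, 0.386328]
ρ-limits: (tanh -0.003728, tanh 0.386328) = (-0.004, 0.368)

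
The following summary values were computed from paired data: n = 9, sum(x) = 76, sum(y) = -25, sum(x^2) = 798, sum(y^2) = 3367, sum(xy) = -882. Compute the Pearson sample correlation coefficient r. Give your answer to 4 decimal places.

Numerator: nΣxy − (Σx)(Σy) = 9·(-882) − (76)(-25) = -6038
Denominator: √[(nΣx²−(Σx)²)(nΣy²−(Σy)²)]
  nΣx²−(Σx)² = 9·798 − 5776 = 1406;  nΣy²−(Σy)² = 9·3367 − 625 = 29678
  √(1406·29678) = √41727268 = 6459.6647
r = -6038 / 6459.6647 = -0.9347

-0.9347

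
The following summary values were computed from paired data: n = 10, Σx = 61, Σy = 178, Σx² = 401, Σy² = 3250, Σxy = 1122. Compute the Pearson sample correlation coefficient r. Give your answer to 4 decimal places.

S_xy = nΣxy − ΣxΣy = 10·1122 − 61·178 = 11220 − 10858 = 362
S_xx = nΣx² − (Σx)² = 10·401 − 61² = 4010 − 3721 = 289
S_yy = nΣy² − (Σy)² = 10·3250 − 178² = 32500 − 31684 = 816
r = S_xy / √(S_xx·S_yy) = 362 / √(289·816) = 362 / √235824 = 362 / 485.6171 = 0.7454

0.7454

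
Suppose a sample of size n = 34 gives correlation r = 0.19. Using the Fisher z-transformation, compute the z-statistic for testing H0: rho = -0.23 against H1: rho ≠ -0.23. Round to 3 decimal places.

Fisher z: atanh(0.19) = 0.192337, atanh(-0.23) = -0.234189
z = (z_r − z_0)·√(n−3) = (0.192337 − (-0.234189))·√31 = 0.426526 · 5.567764 = 2.375

2.375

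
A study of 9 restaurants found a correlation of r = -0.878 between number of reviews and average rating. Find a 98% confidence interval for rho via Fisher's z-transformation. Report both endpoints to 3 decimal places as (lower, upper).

Fisher z: z_r = atanh(r) = ½·ln((1+(-0.878))/(1−(-0.878))) = -1.366971
SE(z) = 1/√(n−3) = 1/√6 = 0.408248
98% ⇒ z* = 2.326; margin = 2.326·0.408248 = 0.949585
CI on z-scale: (-2.316556, -0.417386)
Back-transform: tanh(-2.316556) = -0.980738, tanh(-0.417386) = -0.394726

(-0.981, -0.395)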